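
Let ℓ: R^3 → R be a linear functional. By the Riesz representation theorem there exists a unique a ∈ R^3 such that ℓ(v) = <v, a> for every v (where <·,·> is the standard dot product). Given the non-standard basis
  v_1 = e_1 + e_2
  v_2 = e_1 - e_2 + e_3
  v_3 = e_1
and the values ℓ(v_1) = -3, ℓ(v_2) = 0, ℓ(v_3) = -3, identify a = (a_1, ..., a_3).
a = (-3, 0, 3)

Write a = (a_1, ..., a_3) in the standard basis. For each basis vector v_i, ℓ(v_i) = <v_i, a> is a linear equation in the a_j's. Collect the n equations into a matrix system V a = ℓ, where row i of V is v_i (expressed in the standard basis). Since V is invertible (lower-triangular with 1s on the diagonal, up to permutation), solve by back-substitution:
  V =
[[1, 1, 0],
 [1, -1, 1],
 [1, 0, 0]]
  V a = (-3, 0, -3)
Solving gives a = (-3, 0, 3).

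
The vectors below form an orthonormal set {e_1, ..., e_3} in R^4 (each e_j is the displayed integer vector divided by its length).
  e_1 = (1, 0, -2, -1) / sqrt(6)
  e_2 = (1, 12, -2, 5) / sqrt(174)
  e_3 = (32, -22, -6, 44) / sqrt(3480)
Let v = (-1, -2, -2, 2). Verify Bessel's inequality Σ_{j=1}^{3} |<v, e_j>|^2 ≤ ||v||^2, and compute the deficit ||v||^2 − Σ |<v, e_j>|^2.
Σ |<v, e_j>|^2 = 67/15; ||v||^2 = 13; deficit = 128/15

Write each e_j = u_j / sqrt(<u_j, u_j>) where u_j is the displayed integer vector. Then <v, e_j> = <v, u_j> / sqrt(<u_j, u_j>), so |<v, e_j>|^2 = <v, u_j>^2 / <u_j, u_j>.
Coefficients: <v, e_1> = 1/sqrt(6), <v, e_2> = -11/sqrt(174), <v, e_3> = 112/sqrt(3480).
Square and sum: Σ |<v, e_j>|^2 = 67/15.
Compute ||v||^2 = v·v = 13.
Deficit = 13 − 67/15 = 128/15 ≥ 0, confirming Bessel's inequality. (The deficit equals ||v − Σ <v,e_j> e_j||^2, the squared distance from v to span{e_j}.)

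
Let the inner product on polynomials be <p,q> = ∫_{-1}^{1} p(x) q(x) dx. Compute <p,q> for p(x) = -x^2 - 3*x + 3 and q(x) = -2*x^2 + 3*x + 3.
<p,q> = 34/5

Expand the product: p(x)·q(x) = 2*x^4 + 3*x^3 - 18*x^2 + 9.
∫_{-1}^{1} of each monomial x^k gives [2/(k+1) if k even, 0 if k odd]. Integrating term-by-term (or equivalently evaluating the antiderivative F(x) = 2*x^5/5 + 3*x^4/4 - 6*x^3 + 9*x at the endpoints):
  F(1) − F(−1) = 83/20 − (-53/20) = 34/5.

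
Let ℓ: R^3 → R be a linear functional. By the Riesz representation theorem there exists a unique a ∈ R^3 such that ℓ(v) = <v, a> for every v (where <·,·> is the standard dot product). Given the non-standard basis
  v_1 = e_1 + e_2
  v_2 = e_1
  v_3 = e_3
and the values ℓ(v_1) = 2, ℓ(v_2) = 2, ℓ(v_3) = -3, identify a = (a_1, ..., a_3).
a = (2, 0, -3)

Write a = (a_1, ..., a_3) in the standard basis. For each basis vector v_i, ℓ(v_i) = <v_i, a> is a linear equation in the a_j's. Collect the n equations into a matrix system V a = ℓ, where row i of V is v_i (expressed in the standard basis). Since V is invertible (lower-triangular with 1s on the diagonal, up to permutation), solve by back-substitution:
  V =
[[1, 1, 0],
 [1, 0, 0],
 [0, 0, 1]]
  V a = (2, 2, -3)
Solving gives a = (2, 0, -3).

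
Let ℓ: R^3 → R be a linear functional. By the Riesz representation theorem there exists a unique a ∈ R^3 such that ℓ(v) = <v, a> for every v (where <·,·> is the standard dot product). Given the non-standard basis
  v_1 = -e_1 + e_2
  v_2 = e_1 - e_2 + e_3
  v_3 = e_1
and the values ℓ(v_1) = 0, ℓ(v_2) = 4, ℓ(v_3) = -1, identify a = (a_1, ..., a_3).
a = (-1, -1, 4)

Write a = (a_1, ..., a_3) in the standard basis. For each basis vector v_i, ℓ(v_i) = <v_i, a> is a linear equation in the a_j's. Collect the n equations into a matrix system V a = ℓ, where row i of V is v_i (expressed in the standard basis). Since V is invertible (lower-triangular with 1s on the diagonal, up to permutation), solve by back-substitution:
  V =
[[-1, 1, 0],
 [1, -1, 1],
 [1, 0, 0]]
  V a = (0, 4, -1)
Solving gives a = (-1, -1, 4).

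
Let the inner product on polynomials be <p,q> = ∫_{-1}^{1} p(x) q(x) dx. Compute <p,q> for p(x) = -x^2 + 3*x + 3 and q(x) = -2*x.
<p,q> = -4

Expand the product: p(x)·q(x) = 2*x^3 - 6*x^2 - 6*x.
∫_{-1}^{1} of each monomial x^k gives [2/(k+1) if k even, 0 if k odd]. Integrating term-by-term (or equivalently evaluating the antiderivative F(x) = x^4/2 - 2*x^3 - 3*x^2 at the endpoints):
  F(1) − F(−1) = -9/2 − (-1/2) = -4.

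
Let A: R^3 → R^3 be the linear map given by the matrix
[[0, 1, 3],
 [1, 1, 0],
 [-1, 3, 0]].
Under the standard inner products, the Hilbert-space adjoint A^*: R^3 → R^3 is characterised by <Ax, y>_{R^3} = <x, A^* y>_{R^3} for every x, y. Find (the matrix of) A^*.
A^* = A^T =
[[0, 1, -1],
 [1, 1, 3],
 [3, 0, 0]]

For real matrices with standard dot products, the defining identity <Ax, y> = <x, A^* y> gives (Ax)^T y = x^T (A^*) y, i.e. x^T A^T y = x^T (A^*) y. Since this holds for all x, y, we must have A^* = A^T. Therefore
A^* =
[[0, 1, -1],
 [1, 1, 3],
 [3, 0, 0]].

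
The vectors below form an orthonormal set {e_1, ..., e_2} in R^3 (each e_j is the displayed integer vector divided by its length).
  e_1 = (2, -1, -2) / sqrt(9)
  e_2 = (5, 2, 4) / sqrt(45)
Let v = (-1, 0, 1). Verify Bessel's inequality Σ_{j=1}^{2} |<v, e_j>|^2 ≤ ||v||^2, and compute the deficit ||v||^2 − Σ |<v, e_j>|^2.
Σ |<v, e_j>|^2 = 9/5; ||v||^2 = 2; deficit = 1/5

Write each e_j = u_j / sqrt(<u_j, u_j>) where u_j is the displayed integer vector. Then <v, e_j> = <v, u_j> / sqrt(<u_j, u_j>), so |<v, e_j>|^2 = <v, u_j>^2 / <u_j, u_j>.
Coefficients: <v, e_1> = -4/sqrt(9), <v, e_2> = -1/sqrt(45).
Square and sum: Σ |<v, e_j>|^2 = 9/5.
Compute ||v||^2 = v·v = 2.
Deficit = 2 − 9/5 = 1/5 ≥ 0, confirming Bessel's inequality. (The deficit equals ||v − Σ <v,e_j> e_j||^2, the squared distance from v to span{e_j}.)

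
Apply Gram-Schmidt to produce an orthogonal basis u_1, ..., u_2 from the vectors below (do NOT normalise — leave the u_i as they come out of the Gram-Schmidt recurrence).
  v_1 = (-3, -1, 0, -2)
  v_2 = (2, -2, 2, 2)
Orthogonal basis:
  u_1 = (-3, -1, 0, -2)
  u_2 = (2/7, -18/7, 2, 6/7)

Apply the Gram-Schmidt recurrence
  u_1 = v_1
  u_i = v_i − Σ_{j<i} ((v_i · u_j) / (u_j · u_j)) · u_j.

Step by step this gives:
  u_1 = (-3, -1, 0, -2)
  u_2 = (2/7, -18/7, 2, 6/7)

Orthogonality check:
  u_2 · u_1 = 0 (should be 0)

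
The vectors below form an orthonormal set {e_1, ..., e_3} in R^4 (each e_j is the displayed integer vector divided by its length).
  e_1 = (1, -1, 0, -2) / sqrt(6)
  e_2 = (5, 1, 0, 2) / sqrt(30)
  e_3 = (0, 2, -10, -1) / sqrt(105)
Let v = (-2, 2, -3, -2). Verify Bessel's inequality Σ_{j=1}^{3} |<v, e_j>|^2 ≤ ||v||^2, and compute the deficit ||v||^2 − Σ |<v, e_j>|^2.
Σ |<v, e_j>|^2 = 120/7; ||v||^2 = 21; deficit = 27/7

Write each e_j = u_j / sqrt(<u_j, u_j>) where u_j is the displayed integer vector. Then <v, e_j> = <v, u_j> / sqrt(<u_j, u_j>), so |<v, e_j>|^2 = <v, u_j>^2 / <u_j, u_j>.
Coefficients: <v, e_1> = 0/sqrt(6), <v, e_2> = -12/sqrt(30), <v, e_3> = 36/sqrt(105).
Square and sum: Σ |<v, e_j>|^2 = 120/7.
Compute ||v||^2 = v·v = 21.
Deficit = 21 − 120/7 = 27/7 ≥ 0, confirming Bessel's inequality. (The deficit equals ||v − Σ <v,e_j> e_j||^2, the squared distance from v to span{e_j}.)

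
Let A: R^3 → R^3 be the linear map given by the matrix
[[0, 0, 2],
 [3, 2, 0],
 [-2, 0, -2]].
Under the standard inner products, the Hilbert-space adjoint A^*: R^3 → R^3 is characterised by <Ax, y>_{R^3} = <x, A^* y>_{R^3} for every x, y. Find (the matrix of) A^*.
A^* = A^T =
[[0, 3, -2],
 [0, 2, 0],
 [2, 0, -2]]

For real matrices with standard dot products, the defining identity <Ax, y> = <x, A^* y> gives (Ax)^T y = x^T (A^*) y, i.e. x^T A^T y = x^T (A^*) y. Since this holds for all x, y, we must have A^* = A^T. Therefore
A^* =
[[0, 3, -2],
 [0, 2, 0],
 [2, 0, -2]].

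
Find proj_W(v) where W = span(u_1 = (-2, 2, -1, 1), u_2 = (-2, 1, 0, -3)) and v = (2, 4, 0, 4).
proj_W(v) = (-8/131, 152/131, -148/131, 580/131)

Set up U = [u_1 | ... | u_2] ∈ R^(4×2). The projector onto W = col(U) is P = U (U^T U)^(-1) U^T.
Compute U^T U =
  [10, 3]
  [3, 14],
and U^T v = (8, -12).
Solve U^T U · c = U^T v for the coefficients: c = (148/131, -144/131). The projection is proj_W(v) = U c.
Check: (v - proj_W(v)) · u_1 = 0  (should be 0).
Check: (v - proj_W(v)) · u_2 = 0  (should be 0).
Result: proj_W(v) = (-8/131, 152/131, -148/131, 580/131).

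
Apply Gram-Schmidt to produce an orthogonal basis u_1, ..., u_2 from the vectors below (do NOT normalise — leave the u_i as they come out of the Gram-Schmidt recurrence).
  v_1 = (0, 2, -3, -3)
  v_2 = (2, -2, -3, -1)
Orthogonal basis:
  u_1 = (0, 2, -3, -3)
  u_2 = (2, -30/11, -21/11, 1/11)

Apply the Gram-Schmidt recurrence
  u_1 = v_1
  u_i = v_i − Σ_{j<i} ((v_i · u_j) / (u_j · u_j)) · u_j.

Step by step this gives:
  u_1 = (0, 2, -3, -3)
  u_2 = (2, -30/11, -21/11, 1/11)

Orthogonality check:
  u_2 · u_1 = 0 (should be 0)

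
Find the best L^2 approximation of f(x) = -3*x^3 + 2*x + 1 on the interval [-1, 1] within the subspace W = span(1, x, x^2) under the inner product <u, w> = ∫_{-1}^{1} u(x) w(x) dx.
g(x) = x/5 + 1

The best approximation g ∈ W is the orthogonal projection of f onto W. Writing g = a_0 + a_1 x + a_2 x^2, the coefficients solve the normal equations G · a = b where
  G_{ij} = <φ_i, φ_j> and b_i = <f, φ_i>, with φ_0 = 1, φ_1 = x, φ_2 = x^2.
G =
  [2, 0, 2/3]
  [0, 2/3, 0]
  [2/3, 0, 2/5],
b = (2, 2/15, 2/3).
Solving gives a_0 = 1, a_1 = 1/5, a_2 = 0, so
  g(x) = x/5 + 1.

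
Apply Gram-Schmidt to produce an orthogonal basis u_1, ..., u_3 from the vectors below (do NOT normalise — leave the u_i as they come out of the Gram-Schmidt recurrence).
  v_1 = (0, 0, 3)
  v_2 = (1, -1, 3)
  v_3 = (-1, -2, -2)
Orthogonal basis:
  u_1 = (0, 0, 3)
  u_2 = (1, -1, 0)
  u_3 = (-3/2, -3/2, 0)

Apply the Gram-Schmidt recurrence
  u_1 = v_1
  u_i = v_i − Σ_{j<i} ((v_i · u_j) / (u_j · u_j)) · u_j.

Step by step this gives:
  u_1 = (0, 0, 3)
  u_2 = (1, -1, 0)
  u_3 = (-3/2, -3/2, 0)

Orthogonality check:
  u_2 · u_1 = 0 (should be 0)
  u_3 · u_1 = 0 (should be 0)
  u_3 · u_2 = 0 (should be 0)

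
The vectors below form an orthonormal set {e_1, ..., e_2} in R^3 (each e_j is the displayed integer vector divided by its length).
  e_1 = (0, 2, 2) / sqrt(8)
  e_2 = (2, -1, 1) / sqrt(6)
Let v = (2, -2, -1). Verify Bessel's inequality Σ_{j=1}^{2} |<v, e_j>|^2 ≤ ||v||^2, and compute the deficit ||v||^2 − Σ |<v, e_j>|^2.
Σ |<v, e_j>|^2 = 26/3; ||v||^2 = 9; deficit = 1/3

Write each e_j = u_j / sqrt(<u_j, u_j>) where u_j is the displayed integer vector. Then <v, e_j> = <v, u_j> / sqrt(<u_j, u_j>), so |<v, e_j>|^2 = <v, u_j>^2 / <u_j, u_j>.
Coefficients: <v, e_1> = -6/sqrt(8), <v, e_2> = 5/sqrt(6).
Square and sum: Σ |<v, e_j>|^2 = 26/3.
Compute ||v||^2 = v·v = 9.
Deficit = 9 − 26/3 = 1/3 ≥ 0, confirming Bessel's inequality. (The deficit equals ||v − Σ <v,e_j> e_j||^2, the squared distance from v to span{e_j}.)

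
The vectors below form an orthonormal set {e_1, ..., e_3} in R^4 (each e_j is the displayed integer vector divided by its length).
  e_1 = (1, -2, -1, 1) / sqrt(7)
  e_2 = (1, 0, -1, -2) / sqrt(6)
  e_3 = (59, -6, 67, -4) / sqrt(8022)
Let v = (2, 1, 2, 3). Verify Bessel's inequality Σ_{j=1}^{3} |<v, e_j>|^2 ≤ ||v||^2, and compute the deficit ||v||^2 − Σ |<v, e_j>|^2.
Σ |<v, e_j>|^2 = 2477/191; ||v||^2 = 18; deficit = 961/191

Write each e_j = u_j / sqrt(<u_j, u_j>) where u_j is the displayed integer vector. Then <v, e_j> = <v, u_j> / sqrt(<u_j, u_j>), so |<v, e_j>|^2 = <v, u_j>^2 / <u_j, u_j>.
Coefficients: <v, e_1> = 1/sqrt(7), <v, e_2> = -6/sqrt(6), <v, e_3> = 234/sqrt(8022).
Square and sum: Σ |<v, e_j>|^2 = 2477/191.
Compute ||v||^2 = v·v = 18.
Deficit = 18 − 2477/191 = 961/191 ≥ 0, confirming Bessel's inequality. (The deficit equals ||v − Σ <v,e_j> e_j||^2, the squared distance from v to span{e_j}.)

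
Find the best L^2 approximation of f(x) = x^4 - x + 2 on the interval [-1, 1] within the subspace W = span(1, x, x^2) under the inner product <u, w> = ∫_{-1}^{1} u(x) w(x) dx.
g(x) = 6*x^2/7 - x + 67/35

The best approximation g ∈ W is the orthogonal projection of f onto W. Writing g = a_0 + a_1 x + a_2 x^2, the coefficients solve the normal equations G · a = b where
  G_{ij} = <φ_i, φ_j> and b_i = <f, φ_i>, with φ_0 = 1, φ_1 = x, φ_2 = x^2.
G =
  [2, 0, 2/3]
  [0, 2/3, 0]
  [2/3, 0, 2/5],
b = (22/5, -2/3, 34/21).
Solving gives a_0 = 67/35, a_1 = -1, a_2 = 6/7, so
  g(x) = 6*x^2/7 - x + 67/35.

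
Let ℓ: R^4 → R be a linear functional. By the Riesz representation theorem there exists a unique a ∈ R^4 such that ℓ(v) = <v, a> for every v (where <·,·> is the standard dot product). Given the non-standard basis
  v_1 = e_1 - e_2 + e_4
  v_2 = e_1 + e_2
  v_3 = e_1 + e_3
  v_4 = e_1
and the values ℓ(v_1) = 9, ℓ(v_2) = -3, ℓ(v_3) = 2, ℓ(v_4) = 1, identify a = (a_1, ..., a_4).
a = (1, -4, 1, 4)

Write a = (a_1, ..., a_4) in the standard basis. For each basis vector v_i, ℓ(v_i) = <v_i, a> is a linear equation in the a_j's. Collect the n equations into a matrix system V a = ℓ, where row i of V is v_i (expressed in the standard basis). Since V is invertible (lower-triangular with 1s on the diagonal, up to permutation), solve by back-substitution:
  V =
[[1, -1, 0, 1],
 [1, 1, 0, 0],
 [1, 0, 1, 0],
 [1, 0, 0, 0]]
  V a = (9, -3, 2, 1)
Solving gives a = (1, -4, 1, 4).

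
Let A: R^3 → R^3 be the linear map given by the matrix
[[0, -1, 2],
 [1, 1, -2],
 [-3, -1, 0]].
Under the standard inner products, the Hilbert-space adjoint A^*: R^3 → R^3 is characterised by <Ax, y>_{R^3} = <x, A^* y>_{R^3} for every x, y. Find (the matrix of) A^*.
A^* = A^T =
[[0, 1, -3],
 [-1, 1, -1],
 [2, -2, 0]]

For real matrices with standard dot products, the defining identity <Ax, y> = <x, A^* y> gives (Ax)^T y = x^T (A^*) y, i.e. x^T A^T y = x^T (A^*) y. Since this holds for all x, y, we must have A^* = A^T. Therefore
A^* =
[[0, 1, -3],
 [-1, 1, -1],
 [2, -2, 0]].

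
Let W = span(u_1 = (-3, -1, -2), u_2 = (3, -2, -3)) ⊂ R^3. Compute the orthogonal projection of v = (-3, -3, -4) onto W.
proj_W(v) = (-909/307, -741/307, -1336/307)

Set up U = [u_1 | ... | u_2] ∈ R^(3×2). The projector onto W = col(U) is P = U (U^T U)^(-1) U^T.
Compute U^T U =
  [14, -1]
  [-1, 22],
and U^T v = (20, 9).
Solve U^T U · c = U^T v for the coefficients: c = (449/307, 146/307). The projection is proj_W(v) = U c.
Check: (v - proj_W(v)) · u_1 = 0  (should be 0).
Check: (v - proj_W(v)) · u_2 = 0  (should be 0).
Result: proj_W(v) = (-909/307, -741/307, -1336/307).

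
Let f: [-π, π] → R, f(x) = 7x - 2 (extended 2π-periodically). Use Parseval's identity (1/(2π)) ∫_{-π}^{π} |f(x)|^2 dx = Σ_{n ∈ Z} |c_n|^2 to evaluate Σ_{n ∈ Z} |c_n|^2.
Σ |c_n|^2 = 49π^2/3 + 4

Expand and integrate term by term over [-π, π]:
  ∫ (7x)^2 dx = 49·(2π^3/3); ∫ 2·7·(-2)·x dx = 0 (odd integrand); ∫ (-2)^2 dx = 4·2π.
So (1/(2π)) ∫_{-π}^{π} (7x - 2)^2 dx = 49π^2/3 + 4 = 49π^2/3 + 4.
Parseval ⇒ Σ |c_n|^2 = 49π^2/3 + 4.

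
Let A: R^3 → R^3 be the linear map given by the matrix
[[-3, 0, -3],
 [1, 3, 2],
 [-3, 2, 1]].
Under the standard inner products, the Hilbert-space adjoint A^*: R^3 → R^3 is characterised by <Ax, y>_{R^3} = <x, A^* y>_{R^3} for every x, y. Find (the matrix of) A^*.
A^* = A^T =
[[-3, 1, -3],
 [0, 3, 2],
 [-3, 2, 1]]

For real matrices with standard dot products, the defining identity <Ax, y> = <x, A^* y> gives (Ax)^T y = x^T (A^*) y, i.e. x^T A^T y = x^T (A^*) y. Since this holds for all x, y, we must have A^* = A^T. Therefore
A^* =
[[-3, 1, -3],
 [0, 3, 2],
 [-3, 2, 1]].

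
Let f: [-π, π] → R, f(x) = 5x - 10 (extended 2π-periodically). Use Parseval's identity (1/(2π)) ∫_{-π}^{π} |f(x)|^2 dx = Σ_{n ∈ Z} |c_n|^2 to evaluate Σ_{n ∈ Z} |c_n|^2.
Σ |c_n|^2 = 25π^2/3 + 100

Expand and integrate term by term over [-π, π]:
  ∫ (5x)^2 dx = 25·(2π^3/3); ∫ 2·5·(-10)·x dx = 0 (odd integrand); ∫ (-10)^2 dx = 100·2π.
So (1/(2π)) ∫_{-π}^{π} (5x - 10)^2 dx = 25π^2/3 + 100 = 25π^2/3 + 100.
Parseval ⇒ Σ |c_n|^2 = 25π^2/3 + 100.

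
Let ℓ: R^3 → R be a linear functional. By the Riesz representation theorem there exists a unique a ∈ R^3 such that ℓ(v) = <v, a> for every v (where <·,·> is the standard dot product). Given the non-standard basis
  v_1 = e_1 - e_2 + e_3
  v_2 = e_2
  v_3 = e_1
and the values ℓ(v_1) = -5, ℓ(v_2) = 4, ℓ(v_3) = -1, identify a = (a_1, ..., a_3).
a = (-1, 4, 0)

Write a = (a_1, ..., a_3) in the standard basis. For each basis vector v_i, ℓ(v_i) = <v_i, a> is a linear equation in the a_j's. Collect the n equations into a matrix system V a = ℓ, where row i of V is v_i (expressed in the standard basis). Since V is invertible (lower-triangular with 1s on the diagonal, up to permutation), solve by back-substitution:
  V =
[[1, -1, 1],
 [0, 1, 0],
 [1, 0, 0]]
  V a = (-5, 4, -1)
Solving gives a = (-1, 4, 0).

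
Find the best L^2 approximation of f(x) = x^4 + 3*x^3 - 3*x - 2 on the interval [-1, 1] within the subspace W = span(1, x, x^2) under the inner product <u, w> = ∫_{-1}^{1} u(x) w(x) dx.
g(x) = 6*x^2/7 - 6*x/5 - 73/35

The best approximation g ∈ W is the orthogonal projection of f onto W. Writing g = a_0 + a_1 x + a_2 x^2, the coefficients solve the normal equations G · a = b where
  G_{ij} = <φ_i, φ_j> and b_i = <f, φ_i>, with φ_0 = 1, φ_1 = x, φ_2 = x^2.
G =
  [2, 0, 2/3]
  [0, 2/3, 0]
  [2/3, 0, 2/5],
b = (-18/5, -4/5, -22/21).
Solving gives a_0 = -73/35, a_1 = -6/5, a_2 = 6/7, so
  g(x) = 6*x^2/7 - 6*x/5 - 73/35.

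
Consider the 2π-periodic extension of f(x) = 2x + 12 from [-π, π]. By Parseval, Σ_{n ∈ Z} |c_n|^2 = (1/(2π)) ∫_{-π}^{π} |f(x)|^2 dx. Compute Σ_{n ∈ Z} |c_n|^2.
Σ |c_n|^2 = 4π^2/3 + 144

Expand and integrate term by term over [-π, π]:
  ∫ (2x)^2 dx = 4·(2π^3/3); ∫ 2·2·(12)·x dx = 0 (odd integrand); ∫ 12^2 dx = 144·2π.
So (1/(2π)) ∫_{-π}^{π} (2x + 12)^2 dx = 4π^2/3 + 144 = 4π^2/3 + 144.
Parseval ⇒ Σ |c_n|^2 = 4π^2/3 + 144.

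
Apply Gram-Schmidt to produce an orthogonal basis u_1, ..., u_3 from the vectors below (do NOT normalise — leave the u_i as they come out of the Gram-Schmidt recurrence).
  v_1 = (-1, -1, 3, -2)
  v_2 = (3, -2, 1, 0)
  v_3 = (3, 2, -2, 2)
Orthogonal basis:
  u_1 = (-1, -1, 3, -2)
  u_2 = (47/15, -28/15, 3/5, 4/15)
  u_3 = (177/206, 173/103, 161/206, -10/103)

Apply the Gram-Schmidt recurrence
  u_1 = v_1
  u_i = v_i − Σ_{j<i} ((v_i · u_j) / (u_j · u_j)) · u_j.

Step by step this gives:
  u_1 = (-1, -1, 3, -2)
  u_2 = (47/15, -28/15, 3/5, 4/15)
  u_3 = (177/206, 173/103, 161/206, -10/103)

Orthogonality check:
  u_2 · u_1 = 0 (should be 0)
  u_3 · u_1 = 0 (should be 0)
  u_3 · u_2 = 0 (should be 0)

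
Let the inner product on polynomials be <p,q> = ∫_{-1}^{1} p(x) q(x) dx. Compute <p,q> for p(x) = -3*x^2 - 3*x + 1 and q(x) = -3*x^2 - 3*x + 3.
<p,q> = 38/5

Expand the product: p(x)·q(x) = 9*x^4 + 18*x^3 - 3*x^2 - 12*x + 3.
∫_{-1}^{1} of each monomial x^k gives [2/(k+1) if k even, 0 if k odd]. Integrating term-by-term (or equivalently evaluating the antiderivative F(x) = 9*x^5/5 + 9*x^4/2 - x^3 - 6*x^2 + 3*x at the endpoints):
  F(1) − F(−1) = 23/10 − (-53/10) = 38/5.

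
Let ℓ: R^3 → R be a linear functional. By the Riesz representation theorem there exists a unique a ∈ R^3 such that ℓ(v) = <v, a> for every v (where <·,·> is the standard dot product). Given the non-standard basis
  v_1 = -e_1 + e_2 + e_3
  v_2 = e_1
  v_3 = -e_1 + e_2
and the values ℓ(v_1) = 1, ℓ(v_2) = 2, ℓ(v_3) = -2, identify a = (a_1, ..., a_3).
a = (2, 0, 3)

Write a = (a_1, ..., a_3) in the standard basis. For each basis vector v_i, ℓ(v_i) = <v_i, a> is a linear equation in the a_j's. Collect the n equations into a matrix system V a = ℓ, where row i of V is v_i (expressed in the standard basis). Since V is invertible (lower-triangular with 1s on the diagonal, up to permutation), solve by back-substitution:
  V =
[[-1, 1, 1],
 [1, 0, 0],
 [-1, 1, 0]]
  V a = (1, 2, -2)
Solving gives a = (2, 0, 3).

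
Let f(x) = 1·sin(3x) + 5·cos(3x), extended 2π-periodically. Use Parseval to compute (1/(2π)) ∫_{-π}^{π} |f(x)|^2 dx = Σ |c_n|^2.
Σ |c_n|^2 = 13

Expand |f|^2 and use orthogonality of {sin(nx), cos(mx)} on [-π, π]:
  ∫_{-π}^{π} sin(nx)^2 dx = π, ∫ cos(mx)^2 dx = π, and cross terms integrate to 0.
So ∫_{-π}^{π} f(x)^2 dx = 1^2 · π + 5^2 · π = (1 + 25)π.
Divide by 2π: (1 + 25)/2 = 13.
By Parseval, this equals Σ |c_n|^2.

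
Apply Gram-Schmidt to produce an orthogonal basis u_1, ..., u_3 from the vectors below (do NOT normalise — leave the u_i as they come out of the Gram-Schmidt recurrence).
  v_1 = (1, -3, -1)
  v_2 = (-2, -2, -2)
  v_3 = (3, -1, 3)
Orthogonal basis:
  u_1 = (1, -3, -1)
  u_2 = (-28/11, -4/11, -16/11)
  u_3 = (-2/3, -2/3, 4/3)

Apply the Gram-Schmidt recurrence
  u_1 = v_1
  u_i = v_i − Σ_{j<i} ((v_i · u_j) / (u_j · u_j)) · u_j.

Step by step this gives:
  u_1 = (1, -3, -1)
  u_2 = (-28/11, -4/11, -16/11)
  u_3 = (-2/3, -2/3, 4/3)

Orthogonality check:
  u_2 · u_1 = 0 (should be 0)
  u_3 · u_1 = 0 (should be 0)
  u_3 · u_2 = 0 (should be 0)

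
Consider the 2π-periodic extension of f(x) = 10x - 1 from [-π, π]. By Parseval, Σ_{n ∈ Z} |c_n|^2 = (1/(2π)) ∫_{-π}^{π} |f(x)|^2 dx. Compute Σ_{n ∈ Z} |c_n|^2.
Σ |c_n|^2 = 100π^2/3 + 1

Expand and integrate term by term over [-π, π]:
  ∫ (10x)^2 dx = 100·(2π^3/3); ∫ 2·10·(-1)·x dx = 0 (odd integrand); ∫ (-1)^2 dx = 1·2π.
So (1/(2π)) ∫_{-π}^{π} (10x - 1)^2 dx = 100π^2/3 + 1 = 100π^2/3 + 1.
Parseval ⇒ Σ |c_n|^2 = 100π^2/3 + 1.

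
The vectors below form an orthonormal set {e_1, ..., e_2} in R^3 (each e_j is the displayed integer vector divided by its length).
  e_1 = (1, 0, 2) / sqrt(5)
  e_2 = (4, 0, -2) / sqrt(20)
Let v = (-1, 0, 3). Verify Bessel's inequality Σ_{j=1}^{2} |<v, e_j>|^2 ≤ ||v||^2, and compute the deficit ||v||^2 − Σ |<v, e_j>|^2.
Σ |<v, e_j>|^2 = 10; ||v||^2 = 10; deficit = 0

Write each e_j = u_j / sqrt(<u_j, u_j>) where u_j is the displayed integer vector. Then <v, e_j> = <v, u_j> / sqrt(<u_j, u_j>), so |<v, e_j>|^2 = <v, u_j>^2 / <u_j, u_j>.
Coefficients: <v, e_1> = 5/sqrt(5), <v, e_2> = -10/sqrt(20).
Square and sum: Σ |<v, e_j>|^2 = 10.
Compute ||v||^2 = v·v = 10.
Deficit = 10 − 10 = 0 ≥ 0, confirming Bessel's inequality. (The deficit equals ||v − Σ <v,e_j> e_j||^2, the squared distance from v to span{e_j}.)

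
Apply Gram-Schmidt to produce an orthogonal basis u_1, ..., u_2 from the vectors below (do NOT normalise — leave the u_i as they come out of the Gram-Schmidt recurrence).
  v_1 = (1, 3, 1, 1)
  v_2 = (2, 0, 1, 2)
Orthogonal basis:
  u_1 = (1, 3, 1, 1)
  u_2 = (19/12, -5/4, 7/12, 19/12)

Apply the Gram-Schmidt recurrence
  u_1 = v_1
  u_i = v_i − Σ_{j<i} ((v_i · u_j) / (u_j · u_j)) · u_j.

Step by step this gives:
  u_1 = (1, 3, 1, 1)
  u_2 = (19/12, -5/4, 7/12, 19/12)

Orthogonality check:
  u_2 · u_1 = 0 (should be 0)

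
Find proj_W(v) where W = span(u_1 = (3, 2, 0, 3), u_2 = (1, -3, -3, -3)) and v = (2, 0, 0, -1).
proj_W(v) = (289/236, -75/236, -219/236, -3/236)

Set up U = [u_1 | ... | u_2] ∈ R^(4×2). The projector onto W = col(U) is P = U (U^T U)^(-1) U^T.
Compute U^T U =
  [22, -12]
  [-12, 28],
and U^T v = (3, 5).
Solve U^T U · c = U^T v for the coefficients: c = (18/59, 73/236). The projection is proj_W(v) = U c.
Check: (v - proj_W(v)) · u_1 = 0  (should be 0).
Check: (v - proj_W(v)) · u_2 = 0  (should be 0).
Result: proj_W(v) = (289/236, -75/236, -219/236, -3/236).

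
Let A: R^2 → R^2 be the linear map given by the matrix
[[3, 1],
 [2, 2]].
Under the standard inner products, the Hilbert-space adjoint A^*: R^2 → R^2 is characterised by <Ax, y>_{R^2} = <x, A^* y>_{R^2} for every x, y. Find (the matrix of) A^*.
A^* = A^T =
[[3, 2],
 [1, 2]]

For real matrices with standard dot products, the defining identity <Ax, y> = <x, A^* y> gives (Ax)^T y = x^T (A^*) y, i.e. x^T A^T y = x^T (A^*) y. Since this holds for all x, y, we must have A^* = A^T. Therefore
A^* =
[[3, 2],
 [1, 2]].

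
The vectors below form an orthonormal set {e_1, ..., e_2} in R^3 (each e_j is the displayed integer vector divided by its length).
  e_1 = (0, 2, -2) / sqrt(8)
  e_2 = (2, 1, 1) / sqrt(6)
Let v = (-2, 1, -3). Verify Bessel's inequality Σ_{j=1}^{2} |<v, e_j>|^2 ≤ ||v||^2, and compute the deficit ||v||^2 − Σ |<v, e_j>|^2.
Σ |<v, e_j>|^2 = 14; ||v||^2 = 14; deficit = 0

Write each e_j = u_j / sqrt(<u_j, u_j>) where u_j is the displayed integer vector. Then <v, e_j> = <v, u_j> / sqrt(<u_j, u_j>), so |<v, e_j>|^2 = <v, u_j>^2 / <u_j, u_j>.
Coefficients: <v, e_1> = 8/sqrt(8), <v, e_2> = -6/sqrt(6).
Square and sum: Σ |<v, e_j>|^2 = 14.
Compute ||v||^2 = v·v = 14.
Deficit = 14 − 14 = 0 ≥ 0, confirming Bessel's inequality. (The deficit equals ||v − Σ <v,e_j> e_j||^2, the squared distance from v to span{e_j}.)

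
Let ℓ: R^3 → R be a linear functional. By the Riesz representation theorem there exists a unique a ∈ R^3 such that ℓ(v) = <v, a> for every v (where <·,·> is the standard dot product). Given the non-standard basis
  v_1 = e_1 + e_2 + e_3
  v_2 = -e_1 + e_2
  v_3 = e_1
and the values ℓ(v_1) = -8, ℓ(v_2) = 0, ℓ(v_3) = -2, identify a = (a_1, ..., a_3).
a = (-2, -2, -4)

Write a = (a_1, ..., a_3) in the standard basis. For each basis vector v_i, ℓ(v_i) = <v_i, a> is a linear equation in the a_j's. Collect the n equations into a matrix system V a = ℓ, where row i of V is v_i (expressed in the standard basis). Since V is invertible (lower-triangular with 1s on the diagonal, up to permutation), solve by back-substitution:
  V =
[[1, 1, 1],
 [-1, 1, 0],
 [1, 0, 0]]
  V a = (-8, 0, -2)
Solving gives a = (-2, -2, -4).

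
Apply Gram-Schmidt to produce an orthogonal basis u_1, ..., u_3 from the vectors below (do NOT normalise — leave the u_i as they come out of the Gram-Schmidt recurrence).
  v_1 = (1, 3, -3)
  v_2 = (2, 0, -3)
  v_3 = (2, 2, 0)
Orthogonal basis:
  u_1 = (1, 3, -3)
  u_2 = (27/19, -33/19, -24/19)
  u_3 = (12/7, 4/7, 8/7)

Apply the Gram-Schmidt recurrence
  u_1 = v_1
  u_i = v_i − Σ_{j<i} ((v_i · u_j) / (u_j · u_j)) · u_j.

Step by step this gives:
  u_1 = (1, 3, -3)
  u_2 = (27/19, -33/19, -24/19)
  u_3 = (12/7, 4/7, 8/7)

Orthogonality check:
  u_2 · u_1 = 0 (should be 0)
  u_3 · u_1 = 0 (should be 0)
  u_3 · u_2 = 0 (should be 0)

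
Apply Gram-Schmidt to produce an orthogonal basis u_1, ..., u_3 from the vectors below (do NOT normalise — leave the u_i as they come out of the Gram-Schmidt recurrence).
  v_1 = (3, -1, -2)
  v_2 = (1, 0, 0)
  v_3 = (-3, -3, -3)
Orthogonal basis:
  u_1 = (3, -1, -2)
  u_2 = (5/14, 3/14, 3/7)
  u_3 = (0, -6/5, 3/5)

Apply the Gram-Schmidt recurrence
  u_1 = v_1
  u_i = v_i − Σ_{j<i} ((v_i · u_j) / (u_j · u_j)) · u_j.

Step by step this gives:
  u_1 = (3, -1, -2)
  u_2 = (5/14, 3/14, 3/7)
  u_3 = (0, -6/5, 3/5)

Orthogonality check:
  u_2 · u_1 = 0 (should be 0)
  u_3 · u_1 = 0 (should be 0)
  u_3 · u_2 = 0 (should be 0)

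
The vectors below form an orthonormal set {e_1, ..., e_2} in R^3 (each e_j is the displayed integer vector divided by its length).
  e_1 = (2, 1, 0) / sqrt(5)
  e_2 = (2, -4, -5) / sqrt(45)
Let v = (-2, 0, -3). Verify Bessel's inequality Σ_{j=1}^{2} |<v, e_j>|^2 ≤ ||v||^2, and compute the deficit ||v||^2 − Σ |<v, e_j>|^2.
Σ |<v, e_j>|^2 = 53/9; ||v||^2 = 13; deficit = 64/9

Write each e_j = u_j / sqrt(<u_j, u_j>) where u_j is the displayed integer vector. Then <v, e_j> = <v, u_j> / sqrt(<u_j, u_j>), so |<v, e_j>|^2 = <v, u_j>^2 / <u_j, u_j>.
Coefficients: <v, e_1> = -4/sqrt(5), <v, e_2> = 11/sqrt(45).
Square and sum: Σ |<v, e_j>|^2 = 53/9.
Compute ||v||^2 = v·v = 13.
Deficit = 13 − 53/9 = 64/9 ≥ 0, confirming Bessel's inequality. (The deficit equals ||v − Σ <v,e_j> e_j||^2, the squared distance from v to span{e_j}.)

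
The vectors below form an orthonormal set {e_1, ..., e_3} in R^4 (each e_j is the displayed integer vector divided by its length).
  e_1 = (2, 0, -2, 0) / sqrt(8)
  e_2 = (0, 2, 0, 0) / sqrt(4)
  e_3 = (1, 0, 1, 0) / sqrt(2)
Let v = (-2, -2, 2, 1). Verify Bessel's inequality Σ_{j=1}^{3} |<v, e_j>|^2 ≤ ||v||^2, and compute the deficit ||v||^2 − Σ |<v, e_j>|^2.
Σ |<v, e_j>|^2 = 12; ||v||^2 = 13; deficit = 1

Write each e_j = u_j / sqrt(<u_j, u_j>) where u_j is the displayed integer vector. Then <v, e_j> = <v, u_j> / sqrt(<u_j, u_j>), so |<v, e_j>|^2 = <v, u_j>^2 / <u_j, u_j>.
Coefficients: <v, e_1> = -8/sqrt(8), <v, e_2> = -4/sqrt(4), <v, e_3> = 0/sqrt(2).
Square and sum: Σ |<v, e_j>|^2 = 12.
Compute ||v||^2 = v·v = 13.
Deficit = 13 − 12 = 1 ≥ 0, confirming Bessel's inequality. (The deficit equals ||v − Σ <v,e_j> e_j||^2, the squared distance from v to span{e_j}.)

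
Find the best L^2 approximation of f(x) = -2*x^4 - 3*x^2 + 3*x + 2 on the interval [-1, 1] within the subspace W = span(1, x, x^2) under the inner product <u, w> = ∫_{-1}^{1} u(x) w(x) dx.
g(x) = -33*x^2/7 + 3*x + 76/35

The best approximation g ∈ W is the orthogonal projection of f onto W. Writing g = a_0 + a_1 x + a_2 x^2, the coefficients solve the normal equations G · a = b where
  G_{ij} = <φ_i, φ_j> and b_i = <f, φ_i>, with φ_0 = 1, φ_1 = x, φ_2 = x^2.
G =
  [2, 0, 2/3]
  [0, 2/3, 0]
  [2/3, 0, 2/5],
b = (6/5, 2, -46/105).
Solving gives a_0 = 76/35, a_1 = 3, a_2 = -33/7, so
  g(x) = -33*x^2/7 + 3*x + 76/35.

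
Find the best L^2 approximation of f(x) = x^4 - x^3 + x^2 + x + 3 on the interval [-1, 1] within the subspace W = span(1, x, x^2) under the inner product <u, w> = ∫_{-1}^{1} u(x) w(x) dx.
g(x) = 13*x^2/7 + 2*x/5 + 102/35

The best approximation g ∈ W is the orthogonal projection of f onto W. Writing g = a_0 + a_1 x + a_2 x^2, the coefficients solve the normal equations G · a = b where
  G_{ij} = <φ_i, φ_j> and b_i = <f, φ_i>, with φ_0 = 1, φ_1 = x, φ_2 = x^2.
G =
  [2, 0, 2/3]
  [0, 2/3, 0]
  [2/3, 0, 2/5],
b = (106/15, 4/15, 94/35).
Solving gives a_0 = 102/35, a_1 = 2/5, a_2 = 13/7, so
  g(x) = 13*x^2/7 + 2*x/5 + 102/35.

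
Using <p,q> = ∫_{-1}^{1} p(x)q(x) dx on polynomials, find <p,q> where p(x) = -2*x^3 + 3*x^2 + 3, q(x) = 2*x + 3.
<p,q> = 112/5

Expand the product: p(x)·q(x) = -4*x^4 + 9*x^2 + 6*x + 9.
∫_{-1}^{1} of each monomial x^k gives [2/(k+1) if k even, 0 if k odd]. Integrating term-by-term (or equivalently evaluating the antiderivative F(x) = -4*x^5/5 + 3*x^3 + 3*x^2 + 9*x at the endpoints):
  F(1) − F(−1) = 71/5 − (-41/5) = 112/5.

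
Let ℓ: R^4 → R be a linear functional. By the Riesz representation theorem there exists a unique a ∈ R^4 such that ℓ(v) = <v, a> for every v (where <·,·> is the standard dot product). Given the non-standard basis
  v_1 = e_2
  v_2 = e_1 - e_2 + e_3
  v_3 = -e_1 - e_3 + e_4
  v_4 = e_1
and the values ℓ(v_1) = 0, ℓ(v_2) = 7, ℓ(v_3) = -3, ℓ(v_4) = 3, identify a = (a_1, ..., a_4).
a = (3, 0, 4, 4)

Write a = (a_1, ..., a_4) in the standard basis. For each basis vector v_i, ℓ(v_i) = <v_i, a> is a linear equation in the a_j's. Collect the n equations into a matrix system V a = ℓ, where row i of V is v_i (expressed in the standard basis). Since V is invertible (lower-triangular with 1s on the diagonal, up to permutation), solve by back-substitution:
  V =
[[0, 1, 0, 0],
 [1, -1, 1, 0],
 [-1, 0, -1, 1],
 [1, 0, 0, 0]]
  V a = (0, 7, -3, 3)
Solving gives a = (3, 0, 4, 4).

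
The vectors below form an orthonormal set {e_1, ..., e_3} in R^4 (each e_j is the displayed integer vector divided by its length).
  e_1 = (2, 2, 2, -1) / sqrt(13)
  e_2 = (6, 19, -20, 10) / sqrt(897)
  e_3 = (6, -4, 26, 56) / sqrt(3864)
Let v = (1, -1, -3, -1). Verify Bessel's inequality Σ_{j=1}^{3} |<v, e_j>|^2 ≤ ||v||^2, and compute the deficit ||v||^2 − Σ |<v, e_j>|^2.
Σ |<v, e_j>|^2 = 52/7; ||v||^2 = 12; deficit = 32/7

Write each e_j = u_j / sqrt(<u_j, u_j>) where u_j is the displayed integer vector. Then <v, e_j> = <v, u_j> / sqrt(<u_j, u_j>), so |<v, e_j>|^2 = <v, u_j>^2 / <u_j, u_j>.
Coefficients: <v, e_1> = -5/sqrt(13), <v, e_2> = 37/sqrt(897), <v, e_3> = -124/sqrt(3864).
Square and sum: Σ |<v, e_j>|^2 = 52/7.
Compute ||v||^2 = v·v = 12.
Deficit = 12 − 52/7 = 32/7 ≥ 0, confirming Bessel's inequality. (The deficit equals ||v − Σ <v,e_j> e_j||^2, the squared distance from v to span{e_j}.)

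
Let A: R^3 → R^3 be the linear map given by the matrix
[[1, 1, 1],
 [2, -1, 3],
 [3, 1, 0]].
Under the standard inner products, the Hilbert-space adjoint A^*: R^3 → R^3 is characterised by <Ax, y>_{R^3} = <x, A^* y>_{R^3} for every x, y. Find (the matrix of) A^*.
A^* = A^T =
[[1, 2, 3],
 [1, -1, 1],
 [1, 3, 0]]

For real matrices with standard dot products, the defining identity <Ax, y> = <x, A^* y> gives (Ax)^T y = x^T (A^*) y, i.e. x^T A^T y = x^T (A^*) y. Since this holds for all x, y, we must have A^* = A^T. Therefore
A^* =
[[1, 2, 3],
 [1, -1, 1],
 [1, 3, 0]].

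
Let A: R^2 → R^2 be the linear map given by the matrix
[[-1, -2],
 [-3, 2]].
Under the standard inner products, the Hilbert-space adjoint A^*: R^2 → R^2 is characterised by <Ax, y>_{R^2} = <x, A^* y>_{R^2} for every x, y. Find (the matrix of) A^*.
A^* = A^T =
[[-1, -3],
 [-2, 2]]

For real matrices with standard dot products, the defining identity <Ax, y> = <x, A^* y> gives (Ax)^T y = x^T (A^*) y, i.e. x^T A^T y = x^T (A^*) y. Since this holds for all x, y, we must have A^* = A^T. Therefore
A^* =
[[-1, -3],
 [-2, 2]].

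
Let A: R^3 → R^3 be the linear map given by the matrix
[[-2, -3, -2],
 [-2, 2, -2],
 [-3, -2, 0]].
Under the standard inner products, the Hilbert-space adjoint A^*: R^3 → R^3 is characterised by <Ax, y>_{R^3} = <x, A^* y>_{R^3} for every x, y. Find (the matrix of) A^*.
A^* = A^T =
[[-2, -2, -3],
 [-3, 2, -2],
 [-2, -2, 0]]

For real matrices with standard dot products, the defining identity <Ax, y> = <x, A^* y> gives (Ax)^T y = x^T (A^*) y, i.e. x^T A^T y = x^T (A^*) y. Since this holds for all x, y, we must have A^* = A^T. Therefore
A^* =
[[-2, -2, -3],
 [-3, 2, -2],
 [-2, -2, 0]].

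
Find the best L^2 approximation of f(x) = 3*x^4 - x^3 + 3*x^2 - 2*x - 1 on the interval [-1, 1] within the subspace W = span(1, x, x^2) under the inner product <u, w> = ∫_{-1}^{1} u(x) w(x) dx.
g(x) = 39*x^2/7 - 13*x/5 - 44/35

The best approximation g ∈ W is the orthogonal projection of f onto W. Writing g = a_0 + a_1 x + a_2 x^2, the coefficients solve the normal equations G · a = b where
  G_{ij} = <φ_i, φ_j> and b_i = <f, φ_i>, with φ_0 = 1, φ_1 = x, φ_2 = x^2.
G =
  [2, 0, 2/3]
  [0, 2/3, 0]
  [2/3, 0, 2/5],
b = (6/5, -26/15, 146/105).
Solving gives a_0 = -44/35, a_1 = -13/5, a_2 = 39/7, so
  g(x) = 39*x^2/7 - 13*x/5 - 44/35.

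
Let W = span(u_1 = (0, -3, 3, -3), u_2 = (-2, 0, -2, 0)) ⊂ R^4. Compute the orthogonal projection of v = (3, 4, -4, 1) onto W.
proj_W(v) = (6/5, 17/5, -11/5, 17/5)

Set up U = [u_1 | ... | u_2] ∈ R^(4×2). The projector onto W = col(U) is P = U (U^T U)^(-1) U^T.
Compute U^T U =
  [27, -6]
  [-6, 8],
and U^T v = (-27, 2).
Solve U^T U · c = U^T v for the coefficients: c = (-17/15, -3/5). The projection is proj_W(v) = U c.
Check: (v - proj_W(v)) · u_1 = 0  (should be 0).
Check: (v - proj_W(v)) · u_2 = 0  (should be 0).
Result: proj_W(v) = (6/5, 17/5, -11/5, 17/5).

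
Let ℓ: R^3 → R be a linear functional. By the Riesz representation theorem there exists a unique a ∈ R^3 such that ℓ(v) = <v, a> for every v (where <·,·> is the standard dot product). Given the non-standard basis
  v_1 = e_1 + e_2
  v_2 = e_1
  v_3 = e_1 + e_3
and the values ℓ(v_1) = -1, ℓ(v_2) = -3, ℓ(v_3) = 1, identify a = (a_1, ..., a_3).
a = (-3, 2, 4)

Write a = (a_1, ..., a_3) in the standard basis. For each basis vector v_i, ℓ(v_i) = <v_i, a> is a linear equation in the a_j's. Collect the n equations into a matrix system V a = ℓ, where row i of V is v_i (expressed in the standard basis). Since V is invertible (lower-triangular with 1s on the diagonal, up to permutation), solve by back-substitution:
  V =
[[1, 1, 0],
 [1, 0, 0],
 [1, 0, 1]]
  V a = (-1, -3, 1)
Solving gives a = (-3, 2, 4).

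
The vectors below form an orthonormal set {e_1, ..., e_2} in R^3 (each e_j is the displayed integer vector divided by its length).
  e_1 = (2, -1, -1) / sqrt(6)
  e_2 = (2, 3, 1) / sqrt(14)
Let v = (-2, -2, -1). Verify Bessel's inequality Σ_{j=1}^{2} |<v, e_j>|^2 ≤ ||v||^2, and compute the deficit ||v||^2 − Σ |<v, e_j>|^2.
Σ |<v, e_j>|^2 = 185/21; ||v||^2 = 9; deficit = 4/21

Write each e_j = u_j / sqrt(<u_j, u_j>) where u_j is the displayed integer vector. Then <v, e_j> = <v, u_j> / sqrt(<u_j, u_j>), so |<v, e_j>|^2 = <v, u_j>^2 / <u_j, u_j>.
Coefficients: <v, e_1> = -1/sqrt(6), <v, e_2> = -11/sqrt(14).
Square and sum: Σ |<v, e_j>|^2 = 185/21.
Compute ||v||^2 = v·v = 9.
Deficit = 9 − 185/21 = 4/21 ≥ 0, confirming Bessel's inequality. (The deficit equals ||v − Σ <v,e_j> e_j||^2, the squared distance from v to span{e_j}.)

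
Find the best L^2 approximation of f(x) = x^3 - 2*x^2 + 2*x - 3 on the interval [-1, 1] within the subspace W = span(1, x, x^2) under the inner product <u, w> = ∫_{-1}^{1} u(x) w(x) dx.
g(x) = -2*x^2 + 13*x/5 - 3

The best approximation g ∈ W is the orthogonal projection of f onto W. Writing g = a_0 + a_1 x + a_2 x^2, the coefficients solve the normal equations G · a = b where
  G_{ij} = <φ_i, φ_j> and b_i = <f, φ_i>, with φ_0 = 1, φ_1 = x, φ_2 = x^2.
G =
  [2, 0, 2/3]
  [0, 2/3, 0]
  [2/3, 0, 2/5],
b = (-22/3, 26/15, -14/5).
Solving gives a_0 = -3, a_1 = 13/5, a_2 = -2, so
  g(x) = -2*x^2 + 13*x/5 - 3.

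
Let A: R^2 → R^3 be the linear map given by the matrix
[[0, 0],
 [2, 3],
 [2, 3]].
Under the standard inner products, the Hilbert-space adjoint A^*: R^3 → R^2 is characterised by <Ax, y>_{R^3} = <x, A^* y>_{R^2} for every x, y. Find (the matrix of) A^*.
A^* = A^T =
[[0, 2, 2],
 [0, 3, 3]]

For real matrices with standard dot products, the defining identity <Ax, y> = <x, A^* y> gives (Ax)^T y = x^T (A^*) y, i.e. x^T A^T y = x^T (A^*) y. Since this holds for all x, y, we must have A^* = A^T. Therefore
A^* =
[[0, 2, 2],
 [0, 3, 3]].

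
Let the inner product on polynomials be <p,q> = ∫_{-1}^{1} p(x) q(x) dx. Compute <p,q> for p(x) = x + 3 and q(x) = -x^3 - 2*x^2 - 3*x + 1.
<p,q> = -2/5

Expand the product: p(x)·q(x) = -x^4 - 5*x^3 - 9*x^2 - 8*x + 3.
∫_{-1}^{1} of each monomial x^k gives [2/(k+1) if k even, 0 if k odd]. Integrating term-by-term (or equivalently evaluating the antiderivative F(x) = -x^5/5 - 5*x^4/4 - 3*x^3 - 4*x^2 + 3*x at the endpoints):
  F(1) − F(−1) = -109/20 − (-101/20) = -2/5.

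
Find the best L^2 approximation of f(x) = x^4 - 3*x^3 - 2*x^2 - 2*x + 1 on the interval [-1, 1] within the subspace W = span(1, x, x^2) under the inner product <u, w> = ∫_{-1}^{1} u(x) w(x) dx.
g(x) = -8*x^2/7 - 19*x/5 + 32/35

The best approximation g ∈ W is the orthogonal projection of f onto W. Writing g = a_0 + a_1 x + a_2 x^2, the coefficients solve the normal equations G · a = b where
  G_{ij} = <φ_i, φ_j> and b_i = <f, φ_i>, with φ_0 = 1, φ_1 = x, φ_2 = x^2.
G =
  [2, 0, 2/3]
  [0, 2/3, 0]
  [2/3, 0, 2/5],
b = (16/15, -38/15, 16/105).
Solving gives a_0 = 32/35, a_1 = -19/5, a_2 = -8/7, so
  g(x) = -8*x^2/7 - 19*x/5 + 32/35.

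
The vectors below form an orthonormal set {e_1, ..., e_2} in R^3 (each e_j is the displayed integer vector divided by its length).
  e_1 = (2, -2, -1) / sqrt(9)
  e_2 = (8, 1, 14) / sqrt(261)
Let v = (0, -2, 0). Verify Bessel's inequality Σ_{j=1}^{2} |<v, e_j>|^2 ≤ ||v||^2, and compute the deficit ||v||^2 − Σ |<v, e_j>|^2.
Σ |<v, e_j>|^2 = 52/29; ||v||^2 = 4; deficit = 64/29

Write each e_j = u_j / sqrt(<u_j, u_j>) where u_j is the displayed integer vector. Then <v, e_j> = <v, u_j> / sqrt(<u_j, u_j>), so |<v, e_j>|^2 = <v, u_j>^2 / <u_j, u_j>.
Coefficients: <v, e_1> = 4/sqrt(9), <v, e_2> = -2/sqrt(261).
Square and sum: Σ |<v, e_j>|^2 = 52/29.
Compute ||v||^2 = v·v = 4.
Deficit = 4 − 52/29 = 64/29 ≥ 0, confirming Bessel's inequality. (The deficit equals ||v − Σ <v,e_j> e_j||^2, the squared distance from v to span{e_j}.)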